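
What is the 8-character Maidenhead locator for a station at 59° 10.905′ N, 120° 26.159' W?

Shift to the Maidenhead origin (180°W, 90°S): lon 59.56402, lat 149.18175.
Field: lon ⌊59.56402/20⌋ = 2 → C; lat ⌊149.18175/10⌋ = 14 → O.
Square: lon ⌊19.56402/2⌋ = 9; lat ⌊9.18175/1⌋ = 9.
Subsquare: lon ⌊1.56402/0.0833333⌋ = 18 → s; lat ⌊0.18175/0.0416667⌋ = 4 → e.
Extended square: lon ⌊0.06402/0.00833333⌋ = 7; lat ⌊0.01508/0.00416667⌋ = 3.

CO99se73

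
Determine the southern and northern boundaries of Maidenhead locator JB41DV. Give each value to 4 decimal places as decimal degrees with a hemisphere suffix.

78.1250° S, 78.0833° S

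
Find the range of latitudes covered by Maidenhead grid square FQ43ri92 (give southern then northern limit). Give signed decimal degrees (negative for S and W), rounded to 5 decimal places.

73.34167, 73.34583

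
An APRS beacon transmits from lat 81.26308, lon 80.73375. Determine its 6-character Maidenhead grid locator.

Shift to the Maidenhead origin (180°W, 90°S): lon 260.7337, lat 171.2631.
Field: lon ⌊260.7337/20⌋ = 13 → N; lat ⌊171.2631/10⌋ = 17 → R.
Square: lon ⌊0.7337/2⌋ = 0; lat ⌊1.2631/1⌋ = 1.
Subsquare: lon ⌊0.7337/0.0833333⌋ = 8 → i; lat ⌊0.2631/0.0416667⌋ = 6 → g.

NR01ig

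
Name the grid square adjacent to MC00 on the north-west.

LC91

Longitude square 0; −1 → -1, wraps to 9, carry into field.
Longitude field M = 12; −1 → 11 = L.
Latitude square 0; +1 → 1.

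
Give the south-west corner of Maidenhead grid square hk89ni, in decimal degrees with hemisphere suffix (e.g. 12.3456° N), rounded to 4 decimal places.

19.3333° N, 22.9167° W

Field H=7, K=10: +7·20° lon, +10·10° lat → SW at lon -40°, lat 10°.
Square 8, 9: +8·2° lon, +9·1° lat → SW at lon -24°, lat 19°.
Subsquare n=13, i=8: +13·0.0833333° lon, +8·0.0416667° lat → SW at lon -22.9167°, lat 19.3333°.
latitude 19.3333° N, longitude 22.9167° W.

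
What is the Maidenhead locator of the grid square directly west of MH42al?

Longitude subsquare a = 0; −1 → -1, wraps to 23 = x, carry into square.
Longitude square 4; −1 → 3.
The latitude characters are unchanged.

MH32xl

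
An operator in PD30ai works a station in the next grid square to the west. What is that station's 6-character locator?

PD20xi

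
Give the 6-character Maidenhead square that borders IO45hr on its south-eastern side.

IO45iq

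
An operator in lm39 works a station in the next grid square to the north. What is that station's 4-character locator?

LN30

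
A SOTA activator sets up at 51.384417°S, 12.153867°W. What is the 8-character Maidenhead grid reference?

Offset from 180°W / 90°S: lon 167.84613°, lat 38.61558°.
Field: lon ⌊167.84613/20⌋ = 8 → I; lat ⌊38.61558/10⌋ = 3 → D.
Square: lon ⌊7.84613/2⌋ = 3; lat ⌊8.61558/1⌋ = 8.
Subsquare: lon ⌊1.84613/0.0833333⌋ = 22 → w; lat ⌊0.61558/0.0416667⌋ = 14 → o.
Extended square: lon ⌊0.01280/0.00833333⌋ = 1; lat ⌊0.03225/0.00416667⌋ = 7.

ID38wo17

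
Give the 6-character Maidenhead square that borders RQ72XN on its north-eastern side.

RQ82ao

Longitude subsquare x = 23; +1 → 24, wraps to 0 = a, carry into square.
Longitude square 7; +1 → 8.
Latitude subsquare n = 13; +1 → 14 = o.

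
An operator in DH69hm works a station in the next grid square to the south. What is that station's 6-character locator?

Latitude subsquare m = 12; −1 → 11 = l.
The longitude characters are unchanged.

DH69hl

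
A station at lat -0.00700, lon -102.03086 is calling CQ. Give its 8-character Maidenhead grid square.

Offset from 180°W / 90°S: lon 77.96914°, lat 89.99300°.
Field: 77.96914/20 → 3 → D, 89.99300/10 → 8 → I; chars DI.
Square: 17.96914/2 → 8, 9.99300/1 → 9; chars 89.
Subsquare: 1.96914/0.0833333 → 23 → x, 0.99300/0.0416667 → 23 → x; chars xx.
Extended square: 0.05247/0.00833333 → 6, 0.03467/0.00416667 → 8; chars 68.

DI89xx68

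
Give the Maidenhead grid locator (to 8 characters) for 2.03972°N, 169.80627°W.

Add 180° to longitude and 90° to latitude: 10.19373, 92.03972.
Field (20°×10°, letters A–R): 10.19373/20 → 0 → A, 92.03972/10 → 9 → J; chars AJ.
Square (2°×1°, digits 0–9): 10.19373/2 → 5, 2.03972/1 → 2; chars 52.
Subsquare (5′×2.5′, letters a–x): 0.19373/0.0833333 → 2 → c, 0.03972/0.0416667 → 0 → a; chars ca.
Extended square (30″×15″, digits 0–9): 0.02706/0.00833333 → 3, 0.03972/0.00416667 → 9; chars 39.

AJ52ca39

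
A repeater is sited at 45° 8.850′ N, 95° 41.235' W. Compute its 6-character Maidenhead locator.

EN25dd

Add 180° to longitude and 90° to latitude: 84.3127, 135.1475.
Field: 84.3127/20 → 4 → E, 135.1475/10 → 13 → N; chars EN.
Square: 4.3127/2 → 2, 5.1475/1 → 5; chars 25.
Subsquare: 0.3127/0.0833333 → 3 → d, 0.1475/0.0416667 → 3 → d; chars dd.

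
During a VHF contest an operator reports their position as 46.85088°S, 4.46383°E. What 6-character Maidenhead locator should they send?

Add 180° to longitude and 90° to latitude: 184.4638, 43.1491.
Field (20°×10°, letters A–R): 184.4638/20 → 9 → J, 43.1491/10 → 4 → E; chars JE.
Square (2°×1°, digits 0–9): 4.4638/2 → 2, 3.1491/1 → 3; chars 23.
Subsquare (5′×2.5′, letters a–x): 0.4638/0.0833333 → 5 → f, 0.1491/0.0416667 → 3 → d; chars fd.

JE23fd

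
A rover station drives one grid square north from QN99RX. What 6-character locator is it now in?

Latitude subsquare x = 23; +1 → 24, wraps to 0 = a, carry into square.
Latitude square 9; +1 → 10, wraps to 0, carry into field.
Latitude field N = 13; +1 → 14 = O.
The longitude characters are unchanged.

QO90ra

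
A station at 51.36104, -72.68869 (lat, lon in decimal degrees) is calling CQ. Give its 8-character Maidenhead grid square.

FO31pi76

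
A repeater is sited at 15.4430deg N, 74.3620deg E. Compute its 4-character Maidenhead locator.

MK75

Add 180° to longitude and 90° to latitude: 254.36, 105.44.
Field: lon ⌊254.36/20⌋ = 12 → M; lat ⌊105.44/10⌋ = 10 → K.
Square: lon ⌊14.36/2⌋ = 7; lat ⌊5.44/1⌋ = 5.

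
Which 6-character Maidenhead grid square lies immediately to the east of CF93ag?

Longitude subsquare a = 0; +1 → 1 = b.
The latitude characters are unchanged.

CF93bg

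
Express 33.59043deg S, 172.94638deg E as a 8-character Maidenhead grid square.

RF66lj38

Add 180° to longitude and 90° to latitude: 352.94638, 56.40957.
Field (20°×10°, letters A–R): 352.94638/20 → 17 → R, 56.40957/10 → 5 → F; chars RF.
Square (2°×1°, digits 0–9): 12.94638/2 → 6, 6.40957/1 → 6; chars 66.
Subsquare (5′×2.5′, letters a–x): 0.94638/0.0833333 → 11 → l, 0.40957/0.0416667 → 9 → j; chars lj.
Extended square (30″×15″, digits 0–9): 0.02971/0.00833333 → 3, 0.03457/0.00416667 → 8; chars 38.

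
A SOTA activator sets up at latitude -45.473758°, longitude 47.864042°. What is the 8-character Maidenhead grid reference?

LE34wm36

Offset from 180°W / 90°S: lon 227.86404°, lat 44.52624°.
Field (20°×10°, letters A–R): 227.86404/20 → 11 → L, 44.52624/10 → 4 → E; chars LE.
Square (2°×1°, digits 0–9): 7.86404/2 → 3, 4.52624/1 → 4; chars 34.
Subsquare (5′×2.5′, letters a–x): 1.86404/0.0833333 → 22 → w, 0.52624/0.0416667 → 12 → m; chars wm.
Extended square (30″×15″, digits 0–9): 0.03071/0.00833333 → 3, 0.02624/0.00416667 → 6; chars 36.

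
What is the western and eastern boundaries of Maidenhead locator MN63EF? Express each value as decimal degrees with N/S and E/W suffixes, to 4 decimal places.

72.3333° E, 72.4167° E

Field M=12, N=13: +12·20° lon, +13·10° lat → SW at lon 60°, lat 40°.
Square 6, 3: +6·2° lon, +3·1° lat → SW at lon 72°, lat 43°.
Subsquare e=4, f=5: +4·0.0833333° lon, +5·0.0416667° lat → SW at lon 72.3333°, lat 43.2083°.
Cell spans 0.0833333° lon × 0.0416667° lat.
west 72.3333° E, east 72.4167° E.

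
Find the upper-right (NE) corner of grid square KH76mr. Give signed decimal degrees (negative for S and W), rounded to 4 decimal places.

Field K=10, H=7: +10·20° lon, +7·10° lat → SW at lon 20°, lat -20°.
Square 7, 6: +7·2° lon, +6·1° lat → SW at lon 34°, lat -14°.
Subsquare m=12, r=17: +12·0.0833333° lon, +17·0.0416667° lat → SW at lon 35°, lat -13.2917°.
Cell spans 0.0833333° lon × 0.0416667° lat. NE corner is SW corner plus one full cell.
latitude -13.2500, longitude 35.0833.

-13.2500, 35.0833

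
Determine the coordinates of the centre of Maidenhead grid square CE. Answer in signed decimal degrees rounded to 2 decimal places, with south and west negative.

-45.00, -130.00

Field C=2, E=4: +2·20° lon, +4·10° lat → SW at lon -140°, lat -50°.
Cell spans 20° lon × 10° lat. Centre is SW corner plus half of each.
latitude -45.00, longitude -130.00.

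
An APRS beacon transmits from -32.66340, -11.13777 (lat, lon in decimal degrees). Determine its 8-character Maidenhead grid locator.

Add 180° to longitude and 90° to latitude: 168.86223, 57.33660.
Field: 168.86223/20 → 8 → I, 57.33660/10 → 5 → F; chars IF.
Square: 8.86223/2 → 4, 7.33660/1 → 7; chars 47.
Subsquare: 0.86223/0.0833333 → 10 → k, 0.33660/0.0416667 → 8 → i; chars ki.
Extended square: 0.02890/0.00833333 → 3, 0.00327/0.00416667 → 0; chars 30.

IF47ki30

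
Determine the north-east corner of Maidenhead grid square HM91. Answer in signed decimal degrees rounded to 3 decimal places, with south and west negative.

Field H=7, M=12: +7·20° lon, +12·10° lat → SW at lon -40°, lat 30°.
Square 9, 1: +9·2° lon, +1·1° lat → SW at lon -22°, lat 31°.
Cell spans 2° lon × 1° lat. NE corner is SW corner plus one full cell.
latitude 32.000, longitude -20.000.

32.000, -20.000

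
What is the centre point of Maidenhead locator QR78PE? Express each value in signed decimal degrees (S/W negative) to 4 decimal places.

88.1875, 155.2917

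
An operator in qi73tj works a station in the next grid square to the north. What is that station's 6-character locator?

Latitude subsquare j = 9; +1 → 10 = k.
The longitude characters are unchanged.

QI73tk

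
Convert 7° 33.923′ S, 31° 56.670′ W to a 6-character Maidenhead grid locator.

HI42ak

Shift to the Maidenhead origin (180°W, 90°S): lon 148.0555, lat 82.4346.
Field: 148.0555/20 → 7 → H, 82.4346/10 → 8 → I; chars HI.
Square: 8.0555/2 → 4, 2.4346/1 → 2; chars 42.
Subsquare: 0.0555/0.0833333 → 0 → a, 0.4346/0.0416667 → 10 → k; chars ak.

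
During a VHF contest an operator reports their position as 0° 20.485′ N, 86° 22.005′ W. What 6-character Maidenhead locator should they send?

Add 180° to longitude and 90° to latitude: 93.6333, 90.3414.
Field: lon ⌊93.6333/20⌋ = 4 → E; lat ⌊90.3414/10⌋ = 9 → J.
Square: lon ⌊13.6333/2⌋ = 6; lat ⌊0.3414/1⌋ = 0.
Subsquare: lon ⌊1.6333/0.0833333⌋ = 19 → t; lat ⌊0.3414/0.0416667⌋ = 8 → i.

EJ60ti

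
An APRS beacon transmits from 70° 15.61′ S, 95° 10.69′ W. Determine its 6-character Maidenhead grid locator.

EB29jr

Offset from 180°W / 90°S: lon 84.8218°, lat 19.7398°.
Field (20°×10°, letters A–R): lon ⌊84.8218/20⌋ = 4 → E; lat ⌊19.7398/10⌋ = 1 → B.
Square (2°×1°, digits 0–9): lon ⌊4.8218/2⌋ = 2; lat ⌊9.7398/1⌋ = 9.
Subsquare (5′×2.5′, letters a–x): lon ⌊0.8218/0.0833333⌋ = 9 → j; lat ⌊0.7398/0.0416667⌋ = 17 → r.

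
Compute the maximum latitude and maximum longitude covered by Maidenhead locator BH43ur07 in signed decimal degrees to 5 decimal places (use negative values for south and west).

-16.25833, -150.32500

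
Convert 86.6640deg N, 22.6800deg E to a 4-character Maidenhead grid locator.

KR16

Shift to the Maidenhead origin (180°W, 90°S): lon 202.68, lat 176.66.
Field: 202.68/20 → 10 → K, 176.66/10 → 17 → R; chars KR.
Square: 2.68/2 → 1, 6.66/1 → 6; chars 16.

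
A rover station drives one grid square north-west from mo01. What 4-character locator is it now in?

LO92

Longitude square 0; −1 → -1, wraps to 9, carry into field.
Longitude field M = 12; −1 → 11 = L.
Latitude square 1; +1 → 2.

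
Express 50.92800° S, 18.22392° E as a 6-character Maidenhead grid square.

JD99cb

Offset from 180°W / 90°S: lon 198.2239°, lat 39.0720°.
Field: 198.2239/20 → 9 → J, 39.0720/10 → 3 → D; chars JD.
Square: 18.2239/2 → 9, 9.0720/1 → 9; chars 99.
Subsquare: 0.2239/0.0833333 → 2 → c, 0.0720/0.0416667 → 1 → b; chars cb.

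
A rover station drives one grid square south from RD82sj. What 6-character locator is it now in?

Latitude subsquare j = 9; −1 → 8 = i.
The longitude characters are unchanged.

RD82si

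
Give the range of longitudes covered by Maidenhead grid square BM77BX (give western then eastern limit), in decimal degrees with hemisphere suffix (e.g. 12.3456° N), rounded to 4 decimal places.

Field B=1, M=12: +1·20° lon, +12·10° lat → SW at lon -160°, lat 30°.
Square 7, 7: +7·2° lon, +7·1° lat → SW at lon -146°, lat 37°.
Subsquare b=1, x=23: +1·0.0833333° lon, +23·0.0416667° lat → SW at lon -145.917°, lat 37.9583°.
Cell spans 0.0833333° lon × 0.0416667° lat.
west 145.9167° W, east 145.8333° W.

145.9167° W, 145.8333° W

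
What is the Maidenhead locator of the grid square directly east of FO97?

Longitude square 9; +1 → 10, wraps to 0, carry into field.
Longitude field F = 5; +1 → 6 = G.
The latitude characters are unchanged.

GO07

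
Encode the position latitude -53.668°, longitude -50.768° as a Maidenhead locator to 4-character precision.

Add 180° to longitude and 90° to latitude: 129.23, 36.33.
Field: 129.23/20 → 6 → G, 36.33/10 → 3 → D; chars GD.
Square: 9.23/2 → 4, 6.33/1 → 6; chars 46.

GD46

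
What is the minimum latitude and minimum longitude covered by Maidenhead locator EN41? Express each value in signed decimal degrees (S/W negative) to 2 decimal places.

41.00, -92.00

Field E=4, N=13: +4·20° lon, +13·10° lat → SW at lon -100°, lat 40°.
Square 4, 1: +4·2° lon, +1·1° lat → SW at lon -92°, lat 41°.
latitude 41.00, longitude -92.00.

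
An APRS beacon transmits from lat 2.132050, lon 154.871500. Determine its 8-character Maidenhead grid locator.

QJ72kd41

Shift to the Maidenhead origin (180°W, 90°S): lon 334.87150, lat 92.13205.
Field: lon ⌊334.87150/20⌋ = 16 → Q; lat ⌊92.13205/10⌋ = 9 → J.
Square: lon ⌊14.87150/2⌋ = 7; lat ⌊2.13205/1⌋ = 2.
Subsquare: lon ⌊0.87150/0.0833333⌋ = 10 → k; lat ⌊0.13205/0.0416667⌋ = 3 → d.
Extended square: lon ⌊0.03817/0.00833333⌋ = 4; lat ⌊0.00705/0.00416667⌋ = 1.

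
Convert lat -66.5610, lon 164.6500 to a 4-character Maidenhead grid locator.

Offset from 180°W / 90°S: lon 344.65°, lat 23.44°.
Field (20°×10°, letters A–R): lon ⌊344.65/20⌋ = 17 → R; lat ⌊23.44/10⌋ = 2 → C.
Square (2°×1°, digits 0–9): lon ⌊4.65/2⌋ = 2; lat ⌊3.44/1⌋ = 3.

RC23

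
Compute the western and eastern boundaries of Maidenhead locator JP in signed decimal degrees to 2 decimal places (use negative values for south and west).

Field J=9, P=15: +9·20° lon, +15·10° lat → SW at lon 0°, lat 60°.
Cell spans 20° lon × 10° lat.
west 0.00, east 20.00.

0.00, 20.00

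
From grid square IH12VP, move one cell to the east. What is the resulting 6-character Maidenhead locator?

Longitude subsquare v = 21; +1 → 22 = w.
The latitude characters are unchanged.

IH12wp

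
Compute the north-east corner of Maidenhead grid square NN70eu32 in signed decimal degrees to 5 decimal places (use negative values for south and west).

40.84583, 94.36667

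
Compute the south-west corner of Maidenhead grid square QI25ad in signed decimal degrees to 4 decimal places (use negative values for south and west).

-4.8750, 144.0000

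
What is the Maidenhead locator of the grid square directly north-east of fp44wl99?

FP44xm00

Longitude extended square 9; +1 → 10, wraps to 0, carry into subsquare.
Longitude subsquare w = 22; +1 → 23 = x.
Latitude extended square 9; +1 → 10, wraps to 0, carry into subsquare.
Latitude subsquare l = 11; +1 → 12 = m.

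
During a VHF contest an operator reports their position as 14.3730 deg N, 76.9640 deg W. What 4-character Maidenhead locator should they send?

Add 180° to longitude and 90° to latitude: 103.04, 104.37.
Field: 103.04/20 → 5 → F, 104.37/10 → 10 → K; chars FK.
Square: 3.04/2 → 1, 4.37/1 → 4; chars 14.

FK14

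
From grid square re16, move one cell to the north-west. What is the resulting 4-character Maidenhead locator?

RE07

Longitude square 1; −1 → 0.
Latitude square 6; +1 → 7.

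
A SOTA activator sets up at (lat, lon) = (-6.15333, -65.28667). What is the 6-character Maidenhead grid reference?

FI73iu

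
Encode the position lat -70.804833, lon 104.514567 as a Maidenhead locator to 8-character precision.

OB29ge16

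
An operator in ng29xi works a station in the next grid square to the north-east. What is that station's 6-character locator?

NG39aj

Longitude subsquare x = 23; +1 → 24, wraps to 0 = a, carry into square.
Longitude square 2; +1 → 3.
Latitude subsquare i = 8; +1 → 9 = j.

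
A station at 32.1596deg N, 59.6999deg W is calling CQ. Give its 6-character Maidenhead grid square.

Shift to the Maidenhead origin (180°W, 90°S): lon 120.3001, lat 122.1596.
Field (20°×10°, letters A–R): lon ⌊120.3001/20⌋ = 6 → G; lat ⌊122.1596/10⌋ = 12 → M.
Square (2°×1°, digits 0–9): lon ⌊0.3001/2⌋ = 0; lat ⌊2.1596/1⌋ = 2.
Subsquare (5′×2.5′, letters a–x): lon ⌊0.3001/0.0833333⌋ = 3 → d; lat ⌊0.1596/0.0416667⌋ = 3 → d.

GM02dd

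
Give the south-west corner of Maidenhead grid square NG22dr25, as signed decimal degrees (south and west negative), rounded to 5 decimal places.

-27.27083, 84.26667

Field N=13, G=6: +13·20° lon, +6·10° lat → SW at lon 80°, lat -30°.
Square 2, 2: +2·2° lon, +2·1° lat → SW at lon 84°, lat -28°.
Subsquare d=3, r=17: +3·0.0833333° lon, +17·0.0416667° lat → SW at lon 84.25°, lat -27.2917°.
Extended square 2, 5: +2·0.00833333° lon, +5·0.00416667° lat → SW at lon 84.2667°, lat -27.2708°.
latitude -27.27083, longitude 84.26667.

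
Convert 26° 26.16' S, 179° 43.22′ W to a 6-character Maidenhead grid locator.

Add 180° to longitude and 90° to latitude: 0.2797, 63.5640.
Field: 0.2797/20 → 0 → A, 63.5640/10 → 6 → G; chars AG.
Square: 0.2797/2 → 0, 3.5640/1 → 3; chars 03.
Subsquare: 0.2797/0.0833333 → 3 → d, 0.5640/0.0416667 → 13 → n; chars dn.

AG03dn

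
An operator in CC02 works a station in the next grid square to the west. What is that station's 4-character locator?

Longitude square 0; −1 → -1, wraps to 9, carry into field.
Longitude field C = 2; −1 → 1 = B.
The latitude characters are unchanged.

BC92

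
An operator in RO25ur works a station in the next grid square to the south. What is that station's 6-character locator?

RO25uq

Latitude subsquare r = 17; −1 → 16 = q.
The longitude characters are unchanged.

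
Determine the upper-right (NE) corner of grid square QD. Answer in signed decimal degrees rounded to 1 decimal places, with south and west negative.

Field Q=16, D=3: +16·20° lon, +3·10° lat → SW at lon 140°, lat -60°.
Cell spans 20° lon × 10° lat. NE corner is SW corner plus one full cell.
latitude -50.0, longitude 160.0.

-50.0, 160.0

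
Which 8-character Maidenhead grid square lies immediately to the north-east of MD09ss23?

MD09ss34

Longitude extended square 2; +1 → 3.
Latitude extended square 3; +1 → 4.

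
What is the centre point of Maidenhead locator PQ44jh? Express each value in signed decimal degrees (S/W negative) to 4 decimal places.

Field P=15, Q=16: +15·20° lon, +16·10° lat → SW at lon 120°, lat 70°.
Square 4, 4: +4·2° lon, +4·1° lat → SW at lon 128°, lat 74°.
Subsquare j=9, h=7: +9·0.0833333° lon, +7·0.0416667° lat → SW at lon 128.75°, lat 74.2917°.
Cell spans 0.0833333° lon × 0.0416667° lat. Centre is SW corner plus half of each.
latitude 74.3125, longitude 128.7917.

74.3125, 128.7917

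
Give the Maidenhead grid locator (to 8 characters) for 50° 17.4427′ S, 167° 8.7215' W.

Offset from 180°W / 90°S: lon 12.85464°, lat 39.70929°.
Field (20°×10°, letters A–R): 12.85464/20 → 0 → A, 39.70929/10 → 3 → D; chars AD.
Square (2°×1°, digits 0–9): 12.85464/2 → 6, 9.70929/1 → 9; chars 69.
Subsquare (5′×2.5′, letters a–x): 0.85464/0.0833333 → 10 → k, 0.70929/0.0416667 → 17 → r; chars kr.
Extended square (30″×15″, digits 0–9): 0.02131/0.00833333 → 2, 0.00096/0.00416667 → 0; chars 20.

AD69kr20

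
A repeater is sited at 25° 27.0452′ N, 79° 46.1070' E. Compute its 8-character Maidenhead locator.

ML95vk28

Add 180° to longitude and 90° to latitude: 259.76845, 115.45075.
Field: lon ⌊259.76845/20⌋ = 12 → M; lat ⌊115.45075/10⌋ = 11 → L.
Square: lon ⌊19.76845/2⌋ = 9; lat ⌊5.45075/1⌋ = 5.
Subsquare: lon ⌊1.76845/0.0833333⌋ = 21 → v; lat ⌊0.45075/0.0416667⌋ = 10 → k.
Extended square: lon ⌊0.01845/0.00833333⌋ = 2; lat ⌊0.03409/0.00416667⌋ = 8.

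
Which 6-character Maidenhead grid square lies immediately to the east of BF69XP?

BF79ap

Longitude subsquare x = 23; +1 → 24, wraps to 0 = a, carry into square.
Longitude square 6; +1 → 7.
The latitude characters are unchanged.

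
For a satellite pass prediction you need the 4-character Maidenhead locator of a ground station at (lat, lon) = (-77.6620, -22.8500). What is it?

HB82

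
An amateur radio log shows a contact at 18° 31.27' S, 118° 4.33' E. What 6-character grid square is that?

OH91al

Add 180° to longitude and 90° to latitude: 298.0722, 71.4788.
Field: lon ⌊298.0722/20⌋ = 14 → O; lat ⌊71.4788/10⌋ = 7 → H.
Square: lon ⌊18.0722/2⌋ = 9; lat ⌊1.4788/1⌋ = 1.
Subsquare: lon ⌊0.0722/0.0833333⌋ = 0 → a; lat ⌊0.4788/0.0416667⌋ = 11 → l.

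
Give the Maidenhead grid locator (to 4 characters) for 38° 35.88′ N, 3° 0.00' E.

Add 180° to longitude and 90° to latitude: 183.00, 128.60.
Field: 183.00/20 → 9 → J, 128.60/10 → 12 → M; chars JM.
Square: 3.00/2 → 1, 8.60/1 → 8; chars 18.

JM18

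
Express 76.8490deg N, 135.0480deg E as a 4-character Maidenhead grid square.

PQ76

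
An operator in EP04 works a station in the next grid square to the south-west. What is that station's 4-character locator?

Longitude square 0; −1 → -1, wraps to 9, carry into field.
Longitude field E = 4; −1 → 3 = D.
Latitude square 4; −1 → 3.

DP93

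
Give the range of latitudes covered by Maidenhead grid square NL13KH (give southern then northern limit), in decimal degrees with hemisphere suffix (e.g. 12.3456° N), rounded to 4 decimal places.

Field N=13, L=11: +13·20° lon, +11·10° lat → SW at lon 80°, lat 20°.
Square 1, 3: +1·2° lon, +3·1° lat → SW at lon 82°, lat 23°.
Subsquare k=10, h=7: +10·0.0833333° lon, +7·0.0416667° lat → SW at lon 82.8333°, lat 23.2917°.
Cell spans 0.0833333° lon × 0.0416667° lat.
south 23.2917° N, north 23.3333° N.

23.2917° N, 23.3333° N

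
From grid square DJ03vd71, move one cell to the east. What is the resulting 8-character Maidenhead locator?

Longitude extended square 7; +1 → 8.
The latitude characters are unchanged.

DJ03vd81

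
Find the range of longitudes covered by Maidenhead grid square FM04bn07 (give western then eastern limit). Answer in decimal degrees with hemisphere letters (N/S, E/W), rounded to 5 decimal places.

79.91667° W, 79.90833° W

Field F=5, M=12: +5·20° lon, +12·10° lat → SW at lon -80°, lat 30°.
Square 0, 4: +0·2° lon, +4·1° lat → SW at lon -80°, lat 34°.
Subsquare b=1, n=13: +1·0.0833333° lon, +13·0.0416667° lat → SW at lon -79.9167°, lat 34.5417°.
Extended square 0, 7: +0·0.00833333° lon, +7·0.00416667° lat → SW at lon -79.9167°, lat 34.5708°.
Cell spans 0.00833333° lon × 0.00416667° lat.
west 79.91667° W, east 79.90833° W.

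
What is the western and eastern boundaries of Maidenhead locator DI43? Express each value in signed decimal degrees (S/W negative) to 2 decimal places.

Field D=3, I=8: +3·20° lon, +8·10° lat → SW at lon -120°, lat -10°.
Square 4, 3: +4·2° lon, +3·1° lat → SW at lon -112°, lat -7°.
Cell spans 2° lon × 1° lat.
west -112.00, east -110.00.

-112.00, -110.00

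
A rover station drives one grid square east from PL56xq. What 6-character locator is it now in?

Longitude subsquare x = 23; +1 → 24, wraps to 0 = a, carry into square.
Longitude square 5; +1 → 6.
The latitude characters are unchanged.

PL66aq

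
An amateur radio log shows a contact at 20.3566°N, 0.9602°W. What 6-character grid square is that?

IL90mi

Add 180° to longitude and 90° to latitude: 179.0398, 110.3566.
Field: 179.0398/20 → 8 → I, 110.3566/10 → 11 → L; chars IL.
Square: 19.0398/2 → 9, 0.3566/1 → 0; chars 90.
Subsquare: 1.0398/0.0833333 → 12 → m, 0.3566/0.0416667 → 8 → i; chars mi.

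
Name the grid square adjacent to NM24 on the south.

NM23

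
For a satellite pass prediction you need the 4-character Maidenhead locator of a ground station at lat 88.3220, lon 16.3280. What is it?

JR88

Add 180° to longitude and 90° to latitude: 196.33, 178.32.
Field: lon ⌊196.33/20⌋ = 9 → J; lat ⌊178.32/10⌋ = 17 → R.
Square: lon ⌊16.33/2⌋ = 8; lat ⌊8.32/1⌋ = 8.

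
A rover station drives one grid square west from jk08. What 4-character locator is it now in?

IK98

Longitude square 0; −1 → -1, wraps to 9, carry into field.
Longitude field J = 9; −1 → 8 = I.
The latitude characters are unchanged.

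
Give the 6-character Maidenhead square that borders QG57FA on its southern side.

Latitude subsquare a = 0; −1 → -1, wraps to 23 = x, carry into square.
Latitude square 7; −1 → 6.
The longitude characters are unchanged.

QG56fx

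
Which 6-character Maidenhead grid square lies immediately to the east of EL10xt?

Longitude subsquare x = 23; +1 → 24, wraps to 0 = a, carry into square.
Longitude square 1; +1 → 2.
The latitude characters are unchanged.

EL20at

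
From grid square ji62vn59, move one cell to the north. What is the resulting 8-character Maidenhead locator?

JI62vo50

Latitude extended square 9; +1 → 10, wraps to 0, carry into subsquare.
Latitude subsquare n = 13; +1 → 14 = o.
The longitude characters are unchanged.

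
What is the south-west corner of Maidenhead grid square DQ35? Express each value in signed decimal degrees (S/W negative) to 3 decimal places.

75.000, -114.000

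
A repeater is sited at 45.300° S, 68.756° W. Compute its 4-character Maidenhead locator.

FE54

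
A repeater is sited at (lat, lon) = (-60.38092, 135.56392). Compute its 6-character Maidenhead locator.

Shift to the Maidenhead origin (180°W, 90°S): lon 315.5639, lat 29.6191.
Field: 315.5639/20 → 15 → P, 29.6191/10 → 2 → C; chars PC.
Square: 15.5639/2 → 7, 9.6191/1 → 9; chars 79.
Subsquare: 1.5639/0.0833333 → 18 → s, 0.6191/0.0416667 → 14 → o; chars so.

PC79so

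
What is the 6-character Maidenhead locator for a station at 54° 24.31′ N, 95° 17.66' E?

Offset from 180°W / 90°S: lon 275.2943°, lat 144.4052°.
Field: 275.2943/20 → 13 → N, 144.4052/10 → 14 → O; chars NO.
Square: 15.2943/2 → 7, 4.4052/1 → 4; chars 74.
Subsquare: 1.2943/0.0833333 → 15 → p, 0.4052/0.0416667 → 9 → j; chars pj.

NO74pj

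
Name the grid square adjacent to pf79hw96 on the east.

PF79iw06

Longitude extended square 9; +1 → 10, wraps to 0, carry into subsquare.
Longitude subsquare h = 7; +1 → 8 = i.
The latitude characters are unchanged.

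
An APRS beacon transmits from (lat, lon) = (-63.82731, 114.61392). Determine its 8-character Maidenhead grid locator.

OC76he31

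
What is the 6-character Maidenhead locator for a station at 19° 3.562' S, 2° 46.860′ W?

Offset from 180°W / 90°S: lon 177.2190°, lat 70.9406°.
Field: lon ⌊177.2190/20⌋ = 8 → I; lat ⌊70.9406/10⌋ = 7 → H.
Square: lon ⌊17.2190/2⌋ = 8; lat ⌊0.9406/1⌋ = 0.
Subsquare: lon ⌊1.2190/0.0833333⌋ = 14 → o; lat ⌊0.9406/0.0416667⌋ = 22 → w.

IH80ow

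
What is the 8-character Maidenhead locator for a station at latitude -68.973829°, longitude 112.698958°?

OC61ia36

Offset from 180°W / 90°S: lon 292.69896°, lat 21.02617°.
Field: 292.69896/20 → 14 → O, 21.02617/10 → 2 → C; chars OC.
Square: 12.69896/2 → 6, 1.02617/1 → 1; chars 61.
Subsquare: 0.69896/0.0833333 → 8 → i, 0.02617/0.0416667 → 0 → a; chars ia.
Extended square: 0.03229/0.00833333 → 3, 0.02617/0.00416667 → 6; chars 36.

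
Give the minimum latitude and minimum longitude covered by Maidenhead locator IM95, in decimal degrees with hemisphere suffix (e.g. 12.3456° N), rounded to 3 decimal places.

35.000° N, 2.000° W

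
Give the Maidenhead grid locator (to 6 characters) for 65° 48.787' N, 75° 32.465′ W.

Shift to the Maidenhead origin (180°W, 90°S): lon 104.4589, lat 155.8131.
Field: 104.4589/20 → 5 → F, 155.8131/10 → 15 → P; chars FP.
Square: 4.4589/2 → 2, 5.8131/1 → 5; chars 25.
Subsquare: 0.4589/0.0833333 → 5 → f, 0.8131/0.0416667 → 19 → t; chars ft.

FP25ft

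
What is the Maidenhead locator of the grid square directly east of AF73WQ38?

AF73wq48

Longitude extended square 3; +1 → 4.
The latitude characters are unchanged.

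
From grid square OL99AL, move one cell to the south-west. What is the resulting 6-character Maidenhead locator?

Longitude subsquare a = 0; −1 → -1, wraps to 23 = x, carry into square.
Longitude square 9; −1 → 8.
Latitude subsquare l = 11; −1 → 10 = k.

OL89xk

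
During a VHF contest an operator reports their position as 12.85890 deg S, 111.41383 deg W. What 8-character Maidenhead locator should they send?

DH47hd03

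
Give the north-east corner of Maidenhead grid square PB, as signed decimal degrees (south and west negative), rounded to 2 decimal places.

-70.00, 140.00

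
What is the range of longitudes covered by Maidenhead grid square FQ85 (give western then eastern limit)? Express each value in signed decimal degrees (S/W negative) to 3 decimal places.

Field F=5, Q=16: +5·20° lon, +16·10° lat → SW at lon -80°, lat 70°.
Square 8, 5: +8·2° lon, +5·1° lat → SW at lon -64°, lat 75°.
Cell spans 2° lon × 1° lat.
west -64.000, east -62.000.

-64.000, -62.000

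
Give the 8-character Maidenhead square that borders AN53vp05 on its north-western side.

AN53up96

Longitude extended square 0; −1 → -1, wraps to 9, carry into subsquare.
Longitude subsquare v = 21; −1 → 20 = u.
Latitude extended square 5; +1 → 6.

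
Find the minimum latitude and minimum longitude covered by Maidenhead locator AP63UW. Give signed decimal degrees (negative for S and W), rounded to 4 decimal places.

Field A=0, P=15: +0·20° lon, +15·10° lat → SW at lon -180°, lat 60°.
Square 6, 3: +6·2° lon, +3·1° lat → SW at lon -168°, lat 63°.
Subsquare u=20, w=22: +20·0.0833333° lon, +22·0.0416667° lat → SW at lon -166.333°, lat 63.9167°.
latitude 63.9167, longitude -166.3333.

63.9167, -166.3333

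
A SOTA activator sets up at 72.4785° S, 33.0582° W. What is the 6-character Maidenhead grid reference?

HB37lm

Add 180° to longitude and 90° to latitude: 146.9418, 17.5215.
Field (20°×10°, letters A–R): 146.9418/20 → 7 → H, 17.5215/10 → 1 → B; chars HB.
Square (2°×1°, digits 0–9): 6.9418/2 → 3, 7.5215/1 → 7; chars 37.
Subsquare (5′×2.5′, letters a–x): 0.9418/0.0833333 → 11 → l, 0.5215/0.0416667 → 12 → m; chars lm.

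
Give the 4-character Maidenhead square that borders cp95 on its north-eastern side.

DP06

Longitude square 9; +1 → 10, wraps to 0, carry into field.
Longitude field C = 2; +1 → 3 = D.
Latitude square 5; +1 → 6.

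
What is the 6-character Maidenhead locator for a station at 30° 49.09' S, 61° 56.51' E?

MF09xe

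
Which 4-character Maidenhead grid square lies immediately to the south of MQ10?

MP19

Latitude square 0; −1 → -1, wraps to 9, carry into field.
Latitude field Q = 16; −1 → 15 = P.
The longitude characters are unchanged.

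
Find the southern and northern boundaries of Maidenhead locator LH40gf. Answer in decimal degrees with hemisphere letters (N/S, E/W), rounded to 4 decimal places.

19.7917° S, 19.7500° S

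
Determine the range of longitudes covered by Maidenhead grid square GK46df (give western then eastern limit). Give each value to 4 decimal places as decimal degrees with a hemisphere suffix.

51.7500° W, 51.6667° W

Field G=6, K=10: +6·20° lon, +10·10° lat → SW at lon -60°, lat 10°.
Square 4, 6: +4·2° lon, +6·1° lat → SW at lon -52°, lat 16°.
Subsquare d=3, f=5: +3·0.0833333° lon, +5·0.0416667° lat → SW at lon -51.75°, lat 16.2083°.
Cell spans 0.0833333° lon × 0.0416667° lat.
west 51.7500° W, east 51.6667° W.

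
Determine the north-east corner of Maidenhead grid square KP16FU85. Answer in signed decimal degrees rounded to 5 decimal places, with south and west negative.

66.85833, 22.49167

Field K=10, P=15: +10·20° lon, +15·10° lat → SW at lon 20°, lat 60°.
Square 1, 6: +1·2° lon, +6·1° lat → SW at lon 22°, lat 66°.
Subsquare f=5, u=20: +5·0.0833333° lon, +20·0.0416667° lat → SW at lon 22.4167°, lat 66.8333°.
Extended square 8, 5: +8·0.00833333° lon, +5·0.00416667° lat → SW at lon 22.4833°, lat 66.8542°.
Cell spans 0.00833333° lon × 0.00416667° lat. NE corner is SW corner plus one full cell.
latitude 66.85833, longitude 22.49167.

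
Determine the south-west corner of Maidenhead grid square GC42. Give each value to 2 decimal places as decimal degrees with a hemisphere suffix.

68.00° S, 52.00° W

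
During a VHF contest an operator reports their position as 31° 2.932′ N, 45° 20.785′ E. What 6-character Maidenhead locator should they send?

Offset from 180°W / 90°S: lon 225.3464°, lat 121.0489°.
Field: 225.3464/20 → 11 → L, 121.0489/10 → 12 → M; chars LM.
Square: 5.3464/2 → 2, 1.0489/1 → 1; chars 21.
Subsquare: 1.3464/0.0833333 → 16 → q, 0.0489/0.0416667 → 1 → b; chars qb.

LM21qb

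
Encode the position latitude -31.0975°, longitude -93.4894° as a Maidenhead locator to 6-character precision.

EF38gv

Shift to the Maidenhead origin (180°W, 90°S): lon 86.5106, lat 58.9025.
Field: 86.5106/20 → 4 → E, 58.9025/10 → 5 → F; chars EF.
Square: 6.5106/2 → 3, 8.9025/1 → 8; chars 38.
Subsquare: 0.5106/0.0833333 → 6 → g, 0.9025/0.0416667 → 21 → v; chars gv.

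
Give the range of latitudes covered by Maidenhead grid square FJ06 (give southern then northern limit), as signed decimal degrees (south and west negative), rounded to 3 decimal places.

6.000, 7.000

Field F=5, J=9: +5·20° lon, +9·10° lat → SW at lon -80°, lat 0°.
Square 0, 6: +0·2° lon, +6·1° lat → SW at lon -80°, lat 6°.
Cell spans 2° lon × 1° lat.
south 6.000, north 7.000.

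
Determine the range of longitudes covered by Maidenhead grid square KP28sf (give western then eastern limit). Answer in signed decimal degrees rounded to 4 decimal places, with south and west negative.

25.5000, 25.5833

Field K=10, P=15: +10·20° lon, +15·10° lat → SW at lon 20°, lat 60°.
Square 2, 8: +2·2° lon, +8·1° lat → SW at lon 24°, lat 68°.
Subsquare s=18, f=5: +18·0.0833333° lon, +5·0.0416667° lat → SW at lon 25.5°, lat 68.2083°.
Cell spans 0.0833333° lon × 0.0416667° lat.
west 25.5000, east 25.5833.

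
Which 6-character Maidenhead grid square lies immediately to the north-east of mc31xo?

MC41ap

Longitude subsquare x = 23; +1 → 24, wraps to 0 = a, carry into square.
Longitude square 3; +1 → 4.
Latitude subsquare o = 14; +1 → 15 = p.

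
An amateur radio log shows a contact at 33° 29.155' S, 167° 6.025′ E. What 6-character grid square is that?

Add 180° to longitude and 90° to latitude: 347.1004, 56.5141.
Field (20°×10°, letters A–R): 347.1004/20 → 17 → R, 56.5141/10 → 5 → F; chars RF.
Square (2°×1°, digits 0–9): 7.1004/2 → 3, 6.5141/1 → 6; chars 36.
Subsquare (5′×2.5′, letters a–x): 1.1004/0.0833333 → 13 → n, 0.5141/0.0416667 → 12 → m; chars nm.

RF36nm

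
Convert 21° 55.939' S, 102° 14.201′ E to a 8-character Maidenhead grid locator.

OG18cb86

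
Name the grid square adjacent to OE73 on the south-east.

Longitude square 7; +1 → 8.
Latitude square 3; −1 → 2.

OE82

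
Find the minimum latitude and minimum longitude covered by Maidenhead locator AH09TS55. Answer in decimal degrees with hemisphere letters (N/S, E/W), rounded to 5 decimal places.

10.22917° S, 178.37500° W

Field A=0, H=7: +0·20° lon, +7·10° lat → SW at lon -180°, lat -20°.
Square 0, 9: +0·2° lon, +9·1° lat → SW at lon -180°, lat -11°.
Subsquare t=19, s=18: +19·0.0833333° lon, +18·0.0416667° lat → SW at lon -178.417°, lat -10.25°.
Extended square 5, 5: +5·0.00833333° lon, +5·0.00416667° lat → SW at lon -178.375°, lat -10.2292°.
latitude 10.22917° S, longitude 178.37500° W.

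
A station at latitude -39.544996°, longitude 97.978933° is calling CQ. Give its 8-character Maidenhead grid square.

NF80xk79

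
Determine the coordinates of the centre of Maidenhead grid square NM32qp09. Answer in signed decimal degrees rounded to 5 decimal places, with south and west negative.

32.66458, 87.33750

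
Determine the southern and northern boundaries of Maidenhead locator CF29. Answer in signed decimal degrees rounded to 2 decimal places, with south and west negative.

Field C=2, F=5: +2·20° lon, +5·10° lat → SW at lon -140°, lat -40°.
Square 2, 9: +2·2° lon, +9·1° lat → SW at lon -136°, lat -31°.
Cell spans 2° lon × 1° lat.
south -31.00, north -30.00.

-31.00, -30.00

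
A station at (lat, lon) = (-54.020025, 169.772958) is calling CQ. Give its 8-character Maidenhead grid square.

RD45vx25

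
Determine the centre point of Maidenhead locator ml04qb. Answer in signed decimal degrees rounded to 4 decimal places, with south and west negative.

24.0625, 61.3750

Field M=12, L=11: +12·20° lon, +11·10° lat → SW at lon 60°, lat 20°.
Square 0, 4: +0·2° lon, +4·1° lat → SW at lon 60°, lat 24°.
Subsquare q=16, b=1: +16·0.0833333° lon, +1·0.0416667° lat → SW at lon 61.3333°, lat 24.0417°.
Cell spans 0.0833333° lon × 0.0416667° lat. Centre is SW corner plus half of each.
latitude 24.0625, longitude 61.3750.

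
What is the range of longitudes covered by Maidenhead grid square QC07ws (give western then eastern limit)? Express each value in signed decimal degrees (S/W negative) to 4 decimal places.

141.8333, 141.9167

Field Q=16, C=2: +16·20° lon, +2·10° lat → SW at lon 140°, lat -70°.
Square 0, 7: +0·2° lon, +7·1° lat → SW at lon 140°, lat -63°.
Subsquare w=22, s=18: +22·0.0833333° lon, +18·0.0416667° lat → SW at lon 141.833°, lat -62.25°.
Cell spans 0.0833333° lon × 0.0416667° lat.
west 141.8333, east 141.9167.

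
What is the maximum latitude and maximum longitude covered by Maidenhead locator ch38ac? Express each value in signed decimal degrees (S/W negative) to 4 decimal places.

Field C=2, H=7: +2·20° lon, +7·10° lat → SW at lon -140°, lat -20°.
Square 3, 8: +3·2° lon, +8·1° lat → SW at lon -134°, lat -12°.
Subsquare a=0, c=2: +0·0.0833333° lon, +2·0.0416667° lat → SW at lon -134°, lat -11.9167°.
Cell spans 0.0833333° lon × 0.0416667° lat. NE corner is SW corner plus one full cell.
latitude -11.8750, longitude -133.9167.

-11.8750, -133.9167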